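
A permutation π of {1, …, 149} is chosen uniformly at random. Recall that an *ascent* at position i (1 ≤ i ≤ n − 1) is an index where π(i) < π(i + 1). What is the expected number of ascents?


Write X = Σ X_I over i = 1, …, 148, with X_I the indicator of one ascent.
There are 148 indicators.
For each fixed i, the pair (π(i), π(i+1)) is a uniformly random ordered pair of distinct values from {1, …, 149}; by symmetry P[π(i) < π(i+1)] = 1/2.
By linearity: E[X] = 148 · (1/2) = (149 − 1) · (1/2) = 74 ≈ 74.000.

E[X] = 74 = 74.000.


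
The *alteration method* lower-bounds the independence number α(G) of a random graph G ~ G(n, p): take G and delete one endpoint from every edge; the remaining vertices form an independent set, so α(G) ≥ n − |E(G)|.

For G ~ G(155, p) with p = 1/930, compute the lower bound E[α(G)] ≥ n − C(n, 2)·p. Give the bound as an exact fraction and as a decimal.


E[|E(G)|] = C(155, 2)·p = 11935 · (1/930) = 77/6.
E[α(G)] ≥ n − E[|E(G)|] = 155 − 77/6 = 853/6.
Numerically: ≈ 142.166667.
(This is only a lower bound; the true E[α(G)] may be larger.)

E[α(G)] ≥ 853/6 ≈ 142.166667.


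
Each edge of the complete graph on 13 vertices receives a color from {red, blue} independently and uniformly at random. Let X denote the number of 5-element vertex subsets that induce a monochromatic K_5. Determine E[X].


Let X = Σ_S X_S over the C(13, 5) = 1287 subsets S of size 5, where X_S = 1 if the K_5 on S is monochromatic.
For a fixed S, the K_5 on S has C(5, 2) = 10 edges. P[all 10 edges red] = (1/2)^10, and likewise for blue, so P[monochromatic] = 2·(1/2)^10 = 2^{1 − 10} = 1/512.
Summing: E[X] = C(13, 5) · 2^{1 − 10} = 1287 · 1/512 = 1287/512.
Numerically: E[X] ≈ 2.5137.

E[X] = C(13,5)·2^(1−C(5,2)) = 1287/512 ≈ 2.5137.


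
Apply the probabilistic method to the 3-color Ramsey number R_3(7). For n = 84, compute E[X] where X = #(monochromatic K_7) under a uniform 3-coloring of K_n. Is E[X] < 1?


E[X] = C(84, 7) · 3^{1 − 21} = 4529365776 · 3^{−20} = 4529365776/3486784401.
As a reduced fraction: E[X] = 55918096/43046721 ≈ 1.2990094.
Is E[X] < 1? NO.
Since E[X] ≥ 1, the first-moment bound is inconclusive at n = 84; it does NOT by itself certify R_3(7) > 84.

E[X] = 55918096/43046721 ≈ 1.2990094; E[X] ≥ 1; first-moment method inconclusive here.


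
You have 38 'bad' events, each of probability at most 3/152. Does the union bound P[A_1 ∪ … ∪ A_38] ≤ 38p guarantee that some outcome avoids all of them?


Union bound: P[∪_{i=1}^{38} A_i] ≤ Σ_i P[A_i] ≤ 38·p = 38·(3/152) = 3/4.
Numerically: 3/4 ≈ 0.7500000.
Is 3/4 < 1? YES.
Since P[∪ A_i] ≤ 3/4 < 1, the complement has P[∩ A_i^c] ≥ 1 − 3/4 = 1/4 > 0, so some outcome avoids every A_i.

38·p = 3/4 ≈ 0.7500000; existence CERTIFIED by the union bound.


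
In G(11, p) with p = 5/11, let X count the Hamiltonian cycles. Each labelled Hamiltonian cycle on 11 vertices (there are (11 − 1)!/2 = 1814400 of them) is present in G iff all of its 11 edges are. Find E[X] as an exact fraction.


K_11 has (11 − 1)!/2 = 1814400 labelled Hamiltonian cycles.
For each such Hamiltonian cycle H, let X_H = 1 if all 11 edges of H are present in G. Then P[X_H = 1] = p^{11} = (5/11)^{11} = 48828125/285311670611.
By linearity: E[X] = Σ_H E[X_H] = 1814400 · p^{11} = 1814400 · 48828125/285311670611 = 88593750000000/285311670611.
Numerically: E[X] ≈ 310.516.

E[X] = 1814400 · (5/11)^{11} = 88593750000000/285311670611 ≈ 310.516.


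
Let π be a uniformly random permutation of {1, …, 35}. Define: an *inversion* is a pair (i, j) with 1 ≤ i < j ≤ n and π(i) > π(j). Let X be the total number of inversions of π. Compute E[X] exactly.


Write X = Σ X_I over the C(35, 2) = 595 pairs i < j, with X_I the indicator of one inversion.
There are 595 indicators.
For each fixed pair i < j, the values π(i) and π(j) are two distinct elements of {1, …, 35} in uniformly random order; by symmetry P[π(i) > π(j)] = 1/2.
By linearity: E[X] = 595 · (1/2) = C(35, 2) · (1/2) = 595/2 = 595/2 ≈ 297.500000.

E[X] = 595/2 = 297.500000.


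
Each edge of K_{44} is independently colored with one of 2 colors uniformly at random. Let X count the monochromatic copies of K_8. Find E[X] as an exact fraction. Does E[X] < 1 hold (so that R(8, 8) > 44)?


E[X] = C(44, 8) · 2^{1 − 28} = 177232627 · 2^{−27} = 177232627/134217728.
As a reduced fraction: E[X] = 177232627/134217728 ≈ 1.3204860.
Is E[X] < 1? NO.
Since E[X] ≥ 1, the first-moment bound is inconclusive at n = 44; it does NOT by itself certify R(8, 8) > 44.

E[X] = 177232627/134217728 ≈ 1.3204860; E[X] ≥ 1; first-moment method inconclusive here.


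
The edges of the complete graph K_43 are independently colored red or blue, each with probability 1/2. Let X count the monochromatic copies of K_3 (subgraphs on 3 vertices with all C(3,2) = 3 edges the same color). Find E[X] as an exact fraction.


Let X = Σ_S X_S over the C(43, 3) = 12341 subsets S of size 3, where X_S = 1 if the K_3 on S is monochromatic.
For a fixed S, the K_3 on S has C(3, 2) = 3 edges. P[all 3 edges red] = (1/2)^3, and likewise for blue, so P[monochromatic] = 2·(1/2)^3 = 2^{1 − 3} = 1/4.
By linearity: E[X] = C(43, 3) · 2^{1 − 3} = 12341 · 1/4 = 12341/4.
Numerically: E[X] ≈ 3085.25000.

E[X] = C(43,3)·2^(1−C(3,2)) = 12341/4 ≈ 3085.25000.


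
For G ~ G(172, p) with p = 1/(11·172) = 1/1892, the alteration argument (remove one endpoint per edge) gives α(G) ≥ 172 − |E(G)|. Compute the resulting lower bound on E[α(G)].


E[|E(G)|] = C(172, 2)·p = 14706 · (1/1892) = 171/22.
E[α(G)] ≥ n − E[|E(G)|] = 172 − 171/22 = 3613/22.
Numerically: ≈ 164.22727.
(This is only a lower bound; the true E[α(G)] may be larger.)

E[α(G)] ≥ 3613/22 ≈ 164.22727.


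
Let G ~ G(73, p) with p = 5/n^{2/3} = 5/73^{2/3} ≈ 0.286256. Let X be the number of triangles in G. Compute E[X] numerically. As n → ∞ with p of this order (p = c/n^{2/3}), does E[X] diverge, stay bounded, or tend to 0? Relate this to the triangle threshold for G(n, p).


Number of potential triangles: C(73, 3) = 62196.
Each occurs with probability p³ ≈ (0.286256)³ ≈ 2.34565585e-02.
By linearity: E[X] = C(73, 3)·p³ ≈ 62196 · 2.34565585e-02 ≈ 1458.904110.
Since α = 2/3 < 1, p = c/n^{2/3} ≫ 1/n is above the triangle threshold p ~ 1/n. Asymptotically E[X] ~ (c³/6)·n^{3(1−α)} = (5³/6)·n^{1} → ∞; triangles are abundant w.h.p.

E[X] ≈ 1458.904110; in regime p = Θ(1/n^{2/3}) E[X] diverges (above the triangle threshold p ~ 1/n).


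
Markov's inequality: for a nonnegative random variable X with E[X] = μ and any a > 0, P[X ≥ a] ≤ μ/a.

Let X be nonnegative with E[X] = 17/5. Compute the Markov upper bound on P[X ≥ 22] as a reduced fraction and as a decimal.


μ = E[X] = 17/5, a = 22.
Markov: P[X ≥ 22] ≤ μ/a = (17/5)/22 = 17/110.
Numerically: ≈ 0.1545.
(Since a = 22 > μ = 3.4000, the bound 17/110 is < 1 and informative.)

P[X ≥ 22] ≤ 17/110 ≈ 0.1545.


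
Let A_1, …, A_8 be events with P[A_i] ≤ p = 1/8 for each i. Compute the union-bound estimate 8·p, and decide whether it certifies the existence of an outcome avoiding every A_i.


Union bound: P[∪_{i=1}^{8} A_i] ≤ Σ_i P[A_i] ≤ 8·p = 8·(1/8) = 1.
Numerically: 1 ≈ 1.000000.
Is 1 < 1? NO.
Since the bound 1 is ≥ 1, the union bound is uninformative here; it does NOT by itself certify existence.

8·p = 1 ≈ 1.000000; existence NOT certified by the union bound.


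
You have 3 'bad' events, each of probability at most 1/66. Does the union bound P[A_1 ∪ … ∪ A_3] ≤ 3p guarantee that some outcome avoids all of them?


Union bound: P[∪_{i=1}^{3} A_i] ≤ Σ_i P[A_i] ≤ 3·p = 3·(1/66) = 1/22.
Numerically: 1/22 ≈ 0.045455.
Is 1/22 < 1? YES.
Since P[∪ A_i] ≤ 1/22 < 1, the complement has P[∩ A_i^c] ≥ 1 − 1/22 = 21/22 > 0, so some outcome avoids every A_i.

3·p = 1/22 ≈ 0.045455; existence CERTIFIED by the union bound.


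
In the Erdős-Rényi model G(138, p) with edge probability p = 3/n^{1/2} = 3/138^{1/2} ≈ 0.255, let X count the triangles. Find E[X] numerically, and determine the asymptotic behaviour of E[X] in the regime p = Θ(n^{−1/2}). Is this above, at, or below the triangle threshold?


Number of potential triangles: C(138, 3) = 428536.
Each occurs with probability p³ ≈ (0.255)³ ≈ 1.66550e-02.
By linearity: E[X] = C(138, 3)·p³ ≈ 428536 · 1.66550e-02 ≈ 7137.275.
Since α = 1/2 < 1, p = c/n^{1/2} ≫ 1/n is above the triangle threshold p ~ 1/n. Asymptotically E[X] ~ (c³/6)·n^{3(1−α)} = (3³/6)·n^{1.5} → ∞; triangles are abundant w.h.p.

E[X] ≈ 7137.275; in regime p = Θ(1/n^{1/2}) E[X] diverges (above the triangle threshold p ~ 1/n).


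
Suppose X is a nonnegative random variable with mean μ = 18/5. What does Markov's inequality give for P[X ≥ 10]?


μ = E[X] = 18/5, a = 10.
Markov: P[X ≥ 10] ≤ μ/a = (18/5)/10 = 9/25.
Numerically: ≈ 0.3600.
(Since a = 10 > μ = 3.6000, the bound 9/25 is < 1 and informative.)

P[X ≥ 10] ≤ 9/25 ≈ 0.3600.


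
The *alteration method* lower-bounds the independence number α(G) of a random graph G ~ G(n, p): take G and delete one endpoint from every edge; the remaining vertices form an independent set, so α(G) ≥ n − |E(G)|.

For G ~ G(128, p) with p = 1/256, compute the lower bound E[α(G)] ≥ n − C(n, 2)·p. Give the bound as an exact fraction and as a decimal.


E[|E(G)|] = C(128, 2)·p = 8128 · (1/256) = 127/4.
E[α(G)] ≥ n − E[|E(G)|] = 128 − 127/4 = 385/4.
Numerically: ≈ 96.25000.
(This is only a lower bound; the true E[α(G)] may be larger.)

E[α(G)] ≥ 385/4 ≈ 96.25000.


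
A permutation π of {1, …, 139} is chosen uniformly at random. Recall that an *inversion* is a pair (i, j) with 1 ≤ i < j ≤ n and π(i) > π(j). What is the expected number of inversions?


Write X = Σ X_I over the C(139, 2) = 9591 pairs i < j, with X_I the indicator of one inversion.
There are 9591 indicators.
For each fixed pair i < j, the values π(i) and π(j) are two distinct elements of {1, …, 139} in uniformly random order; by symmetry P[π(i) > π(j)] = 1/2.
By linearity: E[X] = 9591 · (1/2) = C(139, 2) · (1/2) = 9591/2 = 9591/2 ≈ 4795.50000.

E[X] = 9591/2 = 4795.50000.


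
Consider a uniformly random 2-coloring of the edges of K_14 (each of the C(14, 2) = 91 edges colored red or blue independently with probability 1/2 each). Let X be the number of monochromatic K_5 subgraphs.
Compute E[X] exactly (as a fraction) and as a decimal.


Let X = Σ_S X_S over the C(14, 5) = 2002 subsets S of size 5, where X_S = 1 if the K_5 on S is monochromatic.
For a fixed S, the K_5 on S has C(5, 2) = 10 edges. P[all 10 edges red] = (1/2)^10, and likewise for blue, so P[monochromatic] = 2·(1/2)^10 = 2^{1 − 10} = 1/512.
Summing: E[X] = C(14, 5) · 2^{1 − 10} = 2002 · 1/512 = 1001/256.
Numerically: E[X] ≈ 3.91016.

E[X] = C(14,5)·2^(1−C(5,2)) = 1001/256 ≈ 3.91016.


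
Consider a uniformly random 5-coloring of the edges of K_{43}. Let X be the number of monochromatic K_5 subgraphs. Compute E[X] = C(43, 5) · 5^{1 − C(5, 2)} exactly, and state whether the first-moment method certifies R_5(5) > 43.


E[X] = C(43, 5) · 5^{1 − 10} = 962598 · 5^{−9} = 962598/1953125.
As a reduced fraction: E[X] = 962598/1953125 ≈ 0.492850.
Is E[X] < 1? YES.
Since E[X] < 1, there exists a 5-coloring of K_{43} with no monochromatic K_5; hence R_5(5) > 43.

E[X] = 962598/1953125 ≈ 0.492850; E[X] < 1, so R_5(5) > 43.


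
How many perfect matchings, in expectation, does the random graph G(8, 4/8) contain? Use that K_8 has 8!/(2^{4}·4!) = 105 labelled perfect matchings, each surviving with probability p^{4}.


K_8 has 8!/(2^{4}·4!) = 105 labelled perfect matchings.
For each such perfect matching H, let X_H = 1 if all 4 edges of H are present in G. Then P[X_H = 1] = p^{4} = (1/2)^{4} = 1/16.
Summing the indicators: E[X] = Σ_H E[X_H] = 105 · p^{4} = 105 · 1/16 = 105/16.
Numerically: E[X] ≈ 6.5625.

E[X] = 105 · (1/2)^{4} = 105/16 ≈ 6.5625.


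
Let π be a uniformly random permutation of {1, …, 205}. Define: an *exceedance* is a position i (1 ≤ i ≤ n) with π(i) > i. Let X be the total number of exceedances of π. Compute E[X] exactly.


Write X = Σ_{i=1}^{205} X_i, where X_i = 1_{π(i) > i}.
For each fixed i, π(i) is uniform over {1, …, 205} (marginal of a uniform permutation), so P[π(i) > i] = (n − i)/n. Summing: Σ_{i=1}^{205} (n − i)/n = (0 + 1 + … + 204)/205 = 205(205 − 1)/(2·205) = (205 − 1)/2.
Hence E[X] = Σ_{i=1}^{205} (205 − i)/205 = 102 ≈ 102.000000.

E[X] = 102 = 102.000000.


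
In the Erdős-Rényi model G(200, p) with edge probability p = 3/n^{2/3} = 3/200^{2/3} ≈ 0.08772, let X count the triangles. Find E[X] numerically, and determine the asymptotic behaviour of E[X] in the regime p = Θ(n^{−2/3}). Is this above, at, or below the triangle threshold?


Number of potential triangles: C(200, 3) = 1313400.
Each occurs with probability p³ ≈ (0.08772)³ ≈ 6.750000e-04.
By linearity: E[X] = C(200, 3)·p³ ≈ 1313400 · 6.750000e-04 ≈ 886.5450.
Since α = 2/3 < 1, p = c/n^{2/3} ≫ 1/n is above the triangle threshold p ~ 1/n. Asymptotically E[X] ~ (c³/6)·n^{3(1−α)} = (3³/6)·n^{1} → ∞; triangles are abundant w.h.p.

E[X] ≈ 886.5450; in regime p = Θ(1/n^{2/3}) E[X] diverges (above the triangle threshold p ~ 1/n).


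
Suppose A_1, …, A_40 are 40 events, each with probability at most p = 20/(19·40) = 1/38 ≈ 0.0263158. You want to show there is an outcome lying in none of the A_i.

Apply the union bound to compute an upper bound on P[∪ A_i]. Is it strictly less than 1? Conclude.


Union bound: P[∪_{i=1}^{40} A_i] ≤ Σ_i P[A_i] ≤ 40·p = 40·(1/38) = 20/19.
Numerically: 20/19 ≈ 1.0526316.
Is 20/19 < 1? NO.
Since the bound 20/19 is ≥ 1, the union bound is uninformative here; it does NOT by itself certify existence.

40·p = 20/19 ≈ 1.0526316; existence NOT certified by the union bound.


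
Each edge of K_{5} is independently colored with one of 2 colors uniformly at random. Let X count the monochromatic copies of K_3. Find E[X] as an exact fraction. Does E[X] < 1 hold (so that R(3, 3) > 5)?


E[X] = C(5, 3) · 2^{1 − 3} = 10 · 2^{−2} = 10/4.
As a reduced fraction: E[X] = 5/2 ≈ 2.5000.
Is E[X] < 1? NO.
Since E[X] ≥ 1, the first-moment bound is inconclusive at n = 5; it does NOT by itself certify R(3, 3) > 5.

E[X] = 5/2 ≈ 2.5000; E[X] ≥ 1; first-moment method inconclusive here.


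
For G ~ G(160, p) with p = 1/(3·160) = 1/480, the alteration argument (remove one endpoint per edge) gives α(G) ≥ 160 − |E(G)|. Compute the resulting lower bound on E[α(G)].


E[|E(G)|] = C(160, 2)·p = 12720 · (1/480) = 53/2.
E[α(G)] ≥ n − E[|E(G)|] = 160 − 53/2 = 267/2.
Numerically: ≈ 133.500.
(This is only a lower bound; the true E[α(G)] may be larger.)

E[α(G)] ≥ 267/2 ≈ 133.500.


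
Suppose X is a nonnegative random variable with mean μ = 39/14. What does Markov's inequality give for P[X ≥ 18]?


μ = E[X] = 39/14, a = 18.
Markov: P[X ≥ 18] ≤ μ/a = (39/14)/18 = 13/84.
Numerically: ≈ 0.15476.
(Since a = 18 > μ = 2.78571, the bound 13/84 is < 1 and informative.)

P[X ≥ 18] ≤ 13/84 ≈ 0.15476.


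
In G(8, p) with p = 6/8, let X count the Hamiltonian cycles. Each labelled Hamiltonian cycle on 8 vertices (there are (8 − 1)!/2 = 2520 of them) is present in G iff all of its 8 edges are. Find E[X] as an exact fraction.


K_8 has (8 − 1)!/2 = 2520 labelled Hamiltonian cycles.
For each such Hamiltonian cycle H, let X_H = 1 if all 8 edges of H are present in G. Then P[X_H = 1] = p^{8} = (3/4)^{8} = 6561/65536.
By linearity of expectation: E[X] = Σ_H E[X_H] = 2520 · p^{8} = 2520 · 6561/65536 = 2066715/8192.
Numerically: E[X] ≈ 252.

E[X] = 2520 · (3/4)^{8} = 2066715/8192 ≈ 252.


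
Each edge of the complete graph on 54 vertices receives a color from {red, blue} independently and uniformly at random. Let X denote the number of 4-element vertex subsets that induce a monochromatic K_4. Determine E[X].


Let X = Σ_S X_S over the C(54, 4) = 316251 subsets S of size 4, where X_S = 1 if the K_4 on S is monochromatic.
For a fixed S, the K_4 on S has C(4, 2) = 6 edges. P[all 6 edges red] = (1/2)^6, and likewise for blue, so P[monochromatic] = 2·(1/2)^6 = 2^{1 − 6} = 1/32.
Summing: E[X] = C(54, 4) · 2^{1 − 6} = 316251 · 1/32 = 316251/32.
Numerically: E[X] ≈ 9882.843750.

E[X] = C(54,4)·2^(1−C(4,2)) = 316251/32 ≈ 9882.843750.


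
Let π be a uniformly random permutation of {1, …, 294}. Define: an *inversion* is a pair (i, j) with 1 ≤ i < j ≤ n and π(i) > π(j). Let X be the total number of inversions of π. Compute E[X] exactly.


Write X = Σ X_I over the C(294, 2) = 43071 pairs i < j, with X_I the indicator of one inversion.
There are 43071 indicators.
For each fixed pair i < j, the values π(i) and π(j) are two distinct elements of {1, …, 294} in uniformly random order; by symmetry P[π(i) > π(j)] = 1/2.
By linearity: E[X] = 43071 · (1/2) = C(294, 2) · (1/2) = 43071/2 = 43071/2 ≈ 21535.500000.

E[X] = 43071/2 = 21535.500000.


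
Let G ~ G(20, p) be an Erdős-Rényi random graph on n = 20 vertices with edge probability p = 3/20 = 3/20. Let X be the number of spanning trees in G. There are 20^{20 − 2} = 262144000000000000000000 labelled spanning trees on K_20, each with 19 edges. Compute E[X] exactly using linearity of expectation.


K_20 has 20^{20 − 2} = 262144000000000000000000 labelled spanning trees.
For each such spanning tree H, let X_H = 1 if all 19 edges of H are present in G. Then P[X_H = 1] = p^{19} = (3/20)^{19} = 1162261467/5242880000000000000000000.
By linearity of expectation: E[X] = Σ_H E[X_H] = 262144000000000000000000 · p^{19} = 262144000000000000000000 · 1162261467/5242880000000000000000000 = 1162261467/20.
Numerically: E[X] ≈ 5.81e+07.

E[X] = 262144000000000000000000 · (3/20)^{19} = 1162261467/20 ≈ 5.81e+07.


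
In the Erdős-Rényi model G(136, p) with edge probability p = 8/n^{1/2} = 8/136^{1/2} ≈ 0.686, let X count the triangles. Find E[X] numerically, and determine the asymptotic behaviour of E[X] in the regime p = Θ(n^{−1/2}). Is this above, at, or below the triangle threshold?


Number of potential triangles: C(136, 3) = 410040.
Each occurs with probability p³ ≈ (0.686)³ ≈ 3.22821e-01.
By linearity: E[X] = C(136, 3)·p³ ≈ 410040 · 3.22821e-01 ≈ 132369.468.
Since α = 1/2 < 1, p = c/n^{1/2} ≫ 1/n is above the triangle threshold p ~ 1/n. Asymptotically E[X] ~ (c³/6)·n^{3(1−α)} = (8³/6)·n^{1.5} → ∞; triangles are abundant w.h.p.

E[X] ≈ 132369.468; in regime p = Θ(1/n^{1/2}) E[X] diverges (above the triangle threshold p ~ 1/n).


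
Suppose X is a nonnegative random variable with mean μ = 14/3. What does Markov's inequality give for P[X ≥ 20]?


μ = E[X] = 14/3, a = 20.
Markov: P[X ≥ 20] ≤ μ/a = (14/3)/20 = 7/30.
Numerically: ≈ 0.233333.
(Since a = 20 > μ = 4.666667, the bound 7/30 is < 1 and informative.)

P[X ≥ 20] ≤ 7/30 ≈ 0.233333.


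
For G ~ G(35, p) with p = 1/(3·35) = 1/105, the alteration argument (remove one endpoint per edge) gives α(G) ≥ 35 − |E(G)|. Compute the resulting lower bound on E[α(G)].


E[|E(G)|] = C(35, 2)·p = 595 · (1/105) = 17/3.
E[α(G)] ≥ n − E[|E(G)|] = 35 − 17/3 = 88/3.
Numerically: ≈ 29.333333.
(This is only a lower bound; the true E[α(G)] may be larger.)

E[α(G)] ≥ 88/3 ≈ 29.333333.


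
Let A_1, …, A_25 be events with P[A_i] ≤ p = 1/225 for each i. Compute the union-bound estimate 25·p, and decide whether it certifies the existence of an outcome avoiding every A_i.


Union bound: P[∪_{i=1}^{25} A_i] ≤ Σ_i P[A_i] ≤ 25·p = 25·(1/225) = 1/9.
Numerically: 1/9 ≈ 0.111111.
Is 1/9 < 1? YES.
Since P[∪ A_i] ≤ 1/9 < 1, the complement has P[∩ A_i^c] ≥ 1 − 1/9 = 8/9 > 0, so some outcome avoids every A_i.

25·p = 1/9 ≈ 0.111111; existence CERTIFIED by the union bound.


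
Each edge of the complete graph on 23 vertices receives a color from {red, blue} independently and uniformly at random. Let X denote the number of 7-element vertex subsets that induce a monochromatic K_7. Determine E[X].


Let X = Σ_S X_S over the C(23, 7) = 245157 subsets S of size 7, where X_S = 1 if the K_7 on S is monochromatic.
For a fixed S, the K_7 on S has C(7, 2) = 21 edges. P[all 21 edges red] = (1/2)^21, and likewise for blue, so P[monochromatic] = 2·(1/2)^21 = 2^{1 − 21} = 1/1048576.
By linearity: E[X] = C(23, 7) · 2^{1 − 21} = 245157 · 1/1048576 = 245157/1048576.
Numerically: E[X] ≈ 0.234.

E[X] = C(23,7)·2^(1−C(7,2)) = 245157/1048576 ≈ 0.234.


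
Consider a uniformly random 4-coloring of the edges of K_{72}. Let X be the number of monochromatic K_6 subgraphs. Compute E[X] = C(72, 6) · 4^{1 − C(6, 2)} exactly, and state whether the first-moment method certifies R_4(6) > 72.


E[X] = C(72, 6) · 4^{1 − 15} = 156238908 · 4^{−14} = 156238908/268435456.
As a reduced fraction: E[X] = 39059727/67108864 ≈ 0.582035.
Is E[X] < 1? YES.
Since E[X] < 1, there exists a 4-coloring of K_{72} with no monochromatic K_6; hence R_4(6) > 72.

E[X] = 39059727/67108864 ≈ 0.582035; E[X] < 1, so R_4(6) > 72.


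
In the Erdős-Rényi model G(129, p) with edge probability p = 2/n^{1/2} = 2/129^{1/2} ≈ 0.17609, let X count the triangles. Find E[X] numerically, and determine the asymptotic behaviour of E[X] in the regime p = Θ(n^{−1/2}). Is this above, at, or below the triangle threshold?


Number of potential triangles: C(129, 3) = 349504.
Each occurs with probability p³ ≈ (0.17609)³ ≈ 5.46016066e-03.
By linearity: E[X] = C(129, 3)·p³ ≈ 349504 · 5.46016066e-03 ≈ 1908.347991.
Since α = 1/2 < 1, p = c/n^{1/2} ≫ 1/n is above the triangle threshold p ~ 1/n. Asymptotically E[X] ~ (c³/6)·n^{3(1−α)} = (2³/6)·n^{1.5} → ∞; triangles are abundant w.h.p.

E[X] ≈ 1908.347991; in regime p = Θ(1/n^{1/2}) E[X] diverges (above the triangle threshold p ~ 1/n).


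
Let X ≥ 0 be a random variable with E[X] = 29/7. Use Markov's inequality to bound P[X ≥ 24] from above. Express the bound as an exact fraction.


μ = E[X] = 29/7, a = 24.
Markov: P[X ≥ 24] ≤ μ/a = (29/7)/24 = 29/168.
Numerically: ≈ 0.1726.
(Since a = 24 > μ = 4.1429, the bound 29/168 is < 1 and informative.)

P[X ≥ 24] ≤ 29/168 ≈ 0.1726.


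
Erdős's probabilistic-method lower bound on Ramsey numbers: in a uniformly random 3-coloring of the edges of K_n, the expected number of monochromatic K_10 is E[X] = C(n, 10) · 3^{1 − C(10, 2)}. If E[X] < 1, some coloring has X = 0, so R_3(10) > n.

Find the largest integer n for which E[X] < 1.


We need C(n, 10) · 3^{1 − 45} < 1, i.e. C(n, 10) < 3^{45 − 1} = 984770902183611232881.
Check values of n near the boundary:
  n = 567: C(567, 10) = 873787071273467749398; 873787071273467749398 < 984770902183611232881? YES
  n = 568: C(568, 10) = 889446337783744949208; 889446337783744949208 < 984770902183611232881? YES
  n = 569: C(569, 10) = 905357721286137524328; 905357721286137524328 < 984770902183611232881? YES
  n = 570: C(570, 10) = 921524823451961408691; 921524823451961408691 < 984770902183611232881? YES
  n = 571: C(571, 10) = 937951290893172842001; 937951290893172842001 < 984770902183611232881? YES
  n = 572: C(572, 10) = 954640815642161682606; 954640815642161682606 < 984770902183611232881? YES
  n = 573: C(573, 10) = 971597135635805762226; 971597135635805762226 < 984770902183611232881? YES
  n = 574: C(574, 10) = 988824035203816502691; 988824035203816502691 < 984770902183611232881? NO
  n = 575: C(575, 10) = 1006325345561406175305; 1006325345561406175305 < 984770902183611232881? NO
  n = 576: C(576, 10) = 1024104945306307344480; 1024104945306307344480 < 984770902183611232881? NO
The largest n with C(n, 10) < 984770902183611232881 is n = 573 (where E[X] = 35985079097622435638/36472996377170786403 ≈ 0.98662). Hence R_3(10) > 573, i.e. R_3(10) ≥ 574.

Largest n = 573; hence R_3(10) > 573.


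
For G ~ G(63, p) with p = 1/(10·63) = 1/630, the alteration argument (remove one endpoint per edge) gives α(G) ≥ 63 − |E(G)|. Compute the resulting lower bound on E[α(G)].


E[|E(G)|] = C(63, 2)·p = 1953 · (1/630) = 31/10.
E[α(G)] ≥ n − E[|E(G)|] = 63 − 31/10 = 599/10.
Numerically: ≈ 59.90000.
(This is only a lower bound; the true E[α(G)] may be larger.)

E[α(G)] ≥ 599/10 ≈ 59.90000.


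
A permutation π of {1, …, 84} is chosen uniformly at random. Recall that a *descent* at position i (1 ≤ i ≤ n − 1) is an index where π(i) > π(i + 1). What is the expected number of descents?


Write X = Σ X_I over i = 1, …, 83, with X_I the indicator of one descent.
There are 83 indicators.
For each fixed i, the pair (π(i), π(i+1)) is a uniformly random ordered pair of distinct values from {1, …, 84}; by symmetry P[π(i) > π(i+1)] = 1/2.
By linearity: E[X] = 83 · (1/2) = (84 − 1) · (1/2) = 83/2 ≈ 41.50000.

E[X] = 83/2 = 41.50000.


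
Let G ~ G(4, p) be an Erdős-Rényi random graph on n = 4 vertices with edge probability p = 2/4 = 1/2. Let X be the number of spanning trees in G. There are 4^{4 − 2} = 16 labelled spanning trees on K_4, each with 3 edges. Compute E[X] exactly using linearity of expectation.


K_4 has 4^{4 − 2} = 16 labelled spanning trees.
For each such spanning tree H, let X_H = 1 if all 3 edges of H are present in G. Then P[X_H = 1] = p^{3} = (1/2)^{3} = 1/8.
Summing the indicators: E[X] = Σ_H E[X_H] = 16 · p^{3} = 16 · 1/8 = 2.
Numerically: E[X] ≈ 2.

E[X] = 16 · (1/2)^{3} = 2 ≈ 2.


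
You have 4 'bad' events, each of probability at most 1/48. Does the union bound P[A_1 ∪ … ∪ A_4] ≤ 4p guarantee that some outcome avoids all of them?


Union bound: P[∪_{i=1}^{4} A_i] ≤ Σ_i P[A_i] ≤ 4·p = 4·(1/48) = 1/12.
Numerically: 1/12 ≈ 0.083.
Is 1/12 < 1? YES.
Since P[∪ A_i] ≤ 1/12 < 1, the complement has P[∩ A_i^c] ≥ 1 − 1/12 = 11/12 > 0, so some outcome avoids every A_i.

4·p = 1/12 ≈ 0.083; existence CERTIFIED by the union bound.


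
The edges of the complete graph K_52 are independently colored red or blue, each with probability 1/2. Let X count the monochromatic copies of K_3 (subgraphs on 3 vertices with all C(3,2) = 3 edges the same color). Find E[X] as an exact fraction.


Let X = Σ_S X_S over the C(52, 3) = 22100 subsets S of size 3, where X_S = 1 if the K_3 on S is monochromatic.
For a fixed S, the K_3 on S has C(3, 2) = 3 edges. P[all 3 edges red] = (1/2)^3, and likewise for blue, so P[monochromatic] = 2·(1/2)^3 = 2^{1 − 3} = 1/4.
By linearity: E[X] = C(52, 3) · 2^{1 − 3} = 22100 · 1/4 = 5525.
Numerically: E[X] ≈ 5525.000000.

E[X] = C(52,3)·2^(1−C(3,2)) = 5525 ≈ 5525.000000.


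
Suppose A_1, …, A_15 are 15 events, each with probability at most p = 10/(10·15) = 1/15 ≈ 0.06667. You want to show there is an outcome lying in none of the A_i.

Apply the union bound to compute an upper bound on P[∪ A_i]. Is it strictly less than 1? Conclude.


Union bound: P[∪_{i=1}^{15} A_i] ≤ Σ_i P[A_i] ≤ 15·p = 15·(1/15) = 1.
Numerically: 1 ≈ 1.00000.
Is 1 < 1? NO.
Since the bound 1 is ≥ 1, the union bound is uninformative here; it does NOT by itself certify existence.

15·p = 1 ≈ 1.00000; existence NOT certified by the union bound.


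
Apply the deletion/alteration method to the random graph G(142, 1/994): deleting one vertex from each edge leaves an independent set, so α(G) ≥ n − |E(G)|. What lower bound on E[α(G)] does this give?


E[|E(G)|] = C(142, 2)·p = 10011 · (1/994) = 141/14.
E[α(G)] ≥ n − E[|E(G)|] = 142 − 141/14 = 1847/14.
Numerically: ≈ 131.928571.
(This is only a lower bound; the true E[α(G)] may be larger.)

E[α(G)] ≥ 1847/14 ≈ 131.928571.


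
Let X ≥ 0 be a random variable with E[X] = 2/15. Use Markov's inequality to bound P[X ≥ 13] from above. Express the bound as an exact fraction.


μ = E[X] = 2/15, a = 13.
Markov: P[X ≥ 13] ≤ μ/a = (2/15)/13 = 2/195.
Numerically: ≈ 0.010256.
(Since a = 13 > μ = 0.133333, the bound 2/195 is < 1 and informative.)

P[X ≥ 13] ≤ 2/195 ≈ 0.010256.


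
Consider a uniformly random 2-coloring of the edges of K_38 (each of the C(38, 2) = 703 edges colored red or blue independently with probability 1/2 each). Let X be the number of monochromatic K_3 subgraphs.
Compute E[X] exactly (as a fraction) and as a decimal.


Let X = Σ_S X_S over the C(38, 3) = 8436 subsets S of size 3, where X_S = 1 if the K_3 on S is monochromatic.
For a fixed S, the K_3 on S has C(3, 2) = 3 edges. P[all 3 edges red] = (1/2)^3, and likewise for blue, so P[monochromatic] = 2·(1/2)^3 = 2^{1 − 3} = 1/4.
By linearity of expectation: E[X] = C(38, 3) · 2^{1 − 3} = 8436 · 1/4 = 2109.
Numerically: E[X] ≈ 2109.000000.

E[X] = C(38,3)·2^(1−C(3,2)) = 2109 ≈ 2109.000000.


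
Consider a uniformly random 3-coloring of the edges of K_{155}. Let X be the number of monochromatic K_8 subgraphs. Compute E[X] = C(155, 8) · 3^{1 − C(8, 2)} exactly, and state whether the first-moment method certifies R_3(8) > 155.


E[X] = C(155, 8) · 3^{1 − 28} = 6876747915675 · 3^{−27} = 6876747915675/7625597484987.
As a reduced fraction: E[X] = 2292249305225/2541865828329 ≈ 0.9018.
Is E[X] < 1? YES.
Since E[X] < 1, there exists a 3-coloring of K_{155} with no monochromatic K_8; hence R_3(8) > 155.

E[X] = 2292249305225/2541865828329 ≈ 0.9018; E[X] < 1, so R_3(8) > 155.


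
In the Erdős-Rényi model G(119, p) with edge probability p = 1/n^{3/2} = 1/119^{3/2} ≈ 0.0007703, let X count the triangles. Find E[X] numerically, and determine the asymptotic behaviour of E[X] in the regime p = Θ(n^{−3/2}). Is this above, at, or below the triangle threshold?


Number of potential triangles: C(119, 3) = 273819.
Each occurs with probability p³ ≈ (0.0007703)³ ≈ 4.571289e-10.
By linearity: E[X] = C(119, 3)·p³ ≈ 273819 · 4.571289e-10 ≈ 0.0001.
Since α = 3/2 > 1, p = c/n^{3/2} = o(1/n) is below the triangle threshold p ~ 1/n. Asymptotically E[X] ~ (c³/6)·n^{3(1−α)} = (1³/6)·n^{-1.5} → 0, so by Markov's inequality G has no triangles w.h.p.

E[X] ≈ 0.0001; in regime p = Θ(1/n^{3/2}) E[X] tends to 0 (below the triangle threshold p ~ 1/n).


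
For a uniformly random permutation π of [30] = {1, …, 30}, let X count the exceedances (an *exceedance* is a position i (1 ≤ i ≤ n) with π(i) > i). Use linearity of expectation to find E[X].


Write X = Σ_{i=1}^{30} X_i, where X_i = 1_{π(i) > i}.
For each fixed i, π(i) is uniform over {1, …, 30} (marginal of a uniform permutation), so P[π(i) > i] = (n − i)/n. Summing: Σ_{i=1}^{30} (n − i)/n = (0 + 1 + … + 29)/30 = 30(30 − 1)/(2·30) = (30 − 1)/2.
Hence E[X] = Σ_{i=1}^{30} (30 − i)/30 = 29/2 ≈ 14.50000.

E[X] = 29/2 = 14.50000.


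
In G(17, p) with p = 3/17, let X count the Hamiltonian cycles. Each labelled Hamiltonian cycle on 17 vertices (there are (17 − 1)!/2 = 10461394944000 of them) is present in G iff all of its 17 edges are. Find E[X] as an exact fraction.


K_17 has (17 − 1)!/2 = 10461394944000 labelled Hamiltonian cycles.
For each such Hamiltonian cycle H, let X_H = 1 if all 17 edges of H are present in G. Then P[X_H = 1] = p^{17} = (3/17)^{17} = 129140163/827240261886336764177.
By linearity: E[X] = Σ_H E[X_H] = 10461394944000 · p^{17} = 10461394944000 · 129140163/827240261886336764177 = 1350986248275535872000/827240261886336764177.
Numerically: E[X] ≈ 1.63.

E[X] = 10461394944000 · (3/17)^{17} = 1350986248275535872000/827240261886336764177 ≈ 1.63.


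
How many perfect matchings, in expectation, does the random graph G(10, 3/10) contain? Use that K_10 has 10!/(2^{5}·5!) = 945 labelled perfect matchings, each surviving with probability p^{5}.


K_10 has 10!/(2^{5}·5!) = 945 labelled perfect matchings.
For each such perfect matching H, let X_H = 1 if all 5 edges of H are present in G. Then P[X_H = 1] = p^{5} = (3/10)^{5} = 243/100000.
By linearity: E[X] = Σ_H E[X_H] = 945 · p^{5} = 945 · 243/100000 = 45927/20000.
Numerically: E[X] ≈ 2.3.

E[X] = 945 · (3/10)^{5} = 45927/20000 ≈ 2.3.


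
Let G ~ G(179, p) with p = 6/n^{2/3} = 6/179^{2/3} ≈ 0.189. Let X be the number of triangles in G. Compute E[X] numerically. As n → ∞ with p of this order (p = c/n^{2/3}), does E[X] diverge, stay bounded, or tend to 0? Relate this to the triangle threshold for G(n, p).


Number of potential triangles: C(179, 3) = 939929.
Each occurs with probability p³ ≈ (0.189)³ ≈ 6.74136e-03.
By linearity: E[X] = C(179, 3)·p³ ≈ 939929 · 6.74136e-03 ≈ 6336.402.
Since α = 2/3 < 1, p = c/n^{2/3} ≫ 1/n is above the triangle threshold p ~ 1/n. Asymptotically E[X] ~ (c³/6)·n^{3(1−α)} = (6³/6)·n^{1} → ∞; triangles are abundant w.h.p.

E[X] ≈ 6336.402; in regime p = Θ(1/n^{2/3}) E[X] diverges (above the triangle threshold p ~ 1/n).


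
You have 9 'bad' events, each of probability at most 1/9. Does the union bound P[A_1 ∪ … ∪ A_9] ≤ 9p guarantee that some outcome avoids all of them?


Union bound: P[∪_{i=1}^{9} A_i] ≤ Σ_i P[A_i] ≤ 9·p = 9·(1/9) = 1.
Numerically: 1 ≈ 1.0000000.
Is 1 < 1? NO.
Since the bound 1 is ≥ 1, the union bound is uninformative here; it does NOT by itself certify existence.

9·p = 1 ≈ 1.0000000; existence NOT certified by the union bound.


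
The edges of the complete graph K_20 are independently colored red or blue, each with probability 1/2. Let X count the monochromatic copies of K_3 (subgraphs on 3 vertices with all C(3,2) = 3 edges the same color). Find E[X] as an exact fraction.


Let X = Σ_S X_S over the C(20, 3) = 1140 subsets S of size 3, where X_S = 1 if the K_3 on S is monochromatic.
For a fixed S, the K_3 on S has C(3, 2) = 3 edges. P[all 3 edges red] = (1/2)^3, and likewise for blue, so P[monochromatic] = 2·(1/2)^3 = 2^{1 − 3} = 1/4.
By linearity of expectation: E[X] = C(20, 3) · 2^{1 − 3} = 1140 · 1/4 = 285.
Numerically: E[X] ≈ 285.00000.

E[X] = C(20,3)·2^(1−C(3,2)) = 285 ≈ 285.00000.


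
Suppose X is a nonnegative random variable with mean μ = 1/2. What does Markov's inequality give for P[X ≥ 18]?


μ = E[X] = 1/2, a = 18.
Markov: P[X ≥ 18] ≤ μ/a = (1/2)/18 = 1/36.
Numerically: ≈ 0.0278.
(Since a = 18 > μ = 0.5000, the bound 1/36 is < 1 and informative.)

P[X ≥ 18] ≤ 1/36 ≈ 0.0278.


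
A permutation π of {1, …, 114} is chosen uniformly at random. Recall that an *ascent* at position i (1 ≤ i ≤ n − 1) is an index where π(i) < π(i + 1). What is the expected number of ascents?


Write X = Σ X_I over i = 1, …, 113, with X_I the indicator of one ascent.
There are 113 indicators.
For each fixed i, the pair (π(i), π(i+1)) is a uniformly random ordered pair of distinct values from {1, …, 114}; by symmetry P[π(i) < π(i+1)] = 1/2.
By linearity: E[X] = 113 · (1/2) = (114 − 1) · (1/2) = 113/2 ≈ 56.50000.

E[X] = 113/2 = 56.50000.


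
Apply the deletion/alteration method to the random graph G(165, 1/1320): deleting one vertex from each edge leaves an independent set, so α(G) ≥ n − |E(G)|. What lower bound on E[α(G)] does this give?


E[|E(G)|] = C(165, 2)·p = 13530 · (1/1320) = 41/4.
E[α(G)] ≥ n − E[|E(G)|] = 165 − 41/4 = 619/4.
Numerically: ≈ 154.75000.
(This is only a lower bound; the true E[α(G)] may be larger.)

E[α(G)] ≥ 619/4 ≈ 154.75000.


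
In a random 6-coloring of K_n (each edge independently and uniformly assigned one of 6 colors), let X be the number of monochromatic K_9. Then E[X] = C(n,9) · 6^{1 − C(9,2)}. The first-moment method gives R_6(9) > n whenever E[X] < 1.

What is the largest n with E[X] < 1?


We need C(n, 9) · 6^{1 − 36} < 1, i.e. C(n, 9) < 6^{36 − 1} = 1719070799748422591028658176.
Check values of n near the boundary:
  n = 4404: C(4404, 9) = 1703375445537161676647015880; 1703375445537161676647015880 < 1719070799748422591028658176? YES
  n = 4405: C(4405, 9) = 1706862792900636302463627150; 1706862792900636302463627150 < 1719070799748422591028658176? YES
  n = 4406: C(4406, 9) = 1710356485221788389505285700; 1710356485221788389505285700 < 1719070799748422591028658176? YES
  n = 4407: C(4407, 9) = 1713856532599459170657070050; 1713856532599459170657070050 < 1719070799748422591028658176? YES
  n = 4408: C(4408, 9) = 1717362945146264156457459600; 1717362945146264156457459600 < 1719070799748422591028658176? YES
  n = 4409: C(4409, 9) = 1720875732988608787686577131; 1720875732988608787686577131 < 1719070799748422591028658176? NO
The largest n with C(n, 9) < 1719070799748422591028658176 is n = 4408 (where E[X] = 35778394690547169926197075/35813974994758803979763712 ≈ 0.9990). Hence R_6(9) > 4408, i.e. R_6(9) ≥ 4409.

Largest n = 4408; hence R_6(9) > 4408.


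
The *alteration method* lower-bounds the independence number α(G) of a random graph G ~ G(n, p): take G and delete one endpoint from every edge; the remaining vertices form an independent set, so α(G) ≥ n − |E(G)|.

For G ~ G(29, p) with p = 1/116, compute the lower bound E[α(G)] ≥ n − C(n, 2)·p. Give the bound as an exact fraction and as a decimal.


E[|E(G)|] = C(29, 2)·p = 406 · (1/116) = 7/2.
E[α(G)] ≥ n − E[|E(G)|] = 29 − 7/2 = 51/2.
Numerically: ≈ 25.5000.
(This is only a lower bound; the true E[α(G)] may be larger.)

E[α(G)] ≥ 51/2 ≈ 25.5000.


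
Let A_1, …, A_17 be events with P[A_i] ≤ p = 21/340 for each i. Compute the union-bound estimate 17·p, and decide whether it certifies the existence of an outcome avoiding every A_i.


Union bound: P[∪_{i=1}^{17} A_i] ≤ Σ_i P[A_i] ≤ 17·p = 17·(21/340) = 21/20.
Numerically: 21/20 ≈ 1.0500.
Is 21/20 < 1? NO.
Since the bound 21/20 is ≥ 1, the union bound is uninformative here; it does NOT by itself certify existence.

17·p = 21/20 ≈ 1.0500; existence NOT certified by the union bound.


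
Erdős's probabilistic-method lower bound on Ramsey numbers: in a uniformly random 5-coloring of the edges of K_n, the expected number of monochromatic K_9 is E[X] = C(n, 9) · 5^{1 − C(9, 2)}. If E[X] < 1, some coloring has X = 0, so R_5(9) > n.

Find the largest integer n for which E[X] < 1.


We need C(n, 9) · 5^{1 − 36} < 1, i.e. C(n, 9) < 5^{36 − 1} = 2910383045673370361328125.
Check values of n near the boundary:
  n = 2166: C(2166, 9) = 2844037944203015677277940; 2844037944203015677277940 < 2910383045673370361328125? YES
  n = 2167: C(2167, 9) = 2855899084841489792706810; 2855899084841489792706810 < 2910383045673370361328125? YES
  n = 2168: C(2168, 9) = 2867804175977929537095120; 2867804175977929537095120 < 2910383045673370361328125? YES
  n = 2169: C(2169, 9) = 2879753360044504243499683; 2879753360044504243499683 < 2910383045673370361328125? YES
  n = 2170: C(2170, 9) = 2891746779868845075610510; 2891746779868845075610510 < 2910383045673370361328125? YES
  n = 2171: C(2171, 9) = 2903784578674959601827205; 2903784578674959601827205 < 2910383045673370361328125? YES
  n = 2172: C(2172, 9) = 2915866900084148060642020; 2915866900084148060642020 < 2910383045673370361328125? NO
  n = 2173: C(2173, 9) = 2927993888115921319674265; 2927993888115921319674265 < 2910383045673370361328125? NO
The largest n with C(n, 9) < 2910383045673370361328125 is n = 2171 (where E[X] = 580756915734991920365441/582076609134674072265625 ≈ 0.997733). Hence R_5(9) > 2171, i.e. R_5(9) ≥ 2172.

Largest n = 2171; hence R_5(9) > 2171.


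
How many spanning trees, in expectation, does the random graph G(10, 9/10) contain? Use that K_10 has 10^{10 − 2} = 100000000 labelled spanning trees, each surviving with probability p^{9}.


K_10 has 10^{10 − 2} = 100000000 labelled spanning trees.
For each such spanning tree H, let X_H = 1 if all 9 edges of H are present in G. Then P[X_H = 1] = p^{9} = (9/10)^{9} = 387420489/1000000000.
By linearity of expectation: E[X] = Σ_H E[X_H] = 100000000 · p^{9} = 100000000 · 387420489/1000000000 = 387420489/10.
Numerically: E[X] ≈ 3.8742e+07.

E[X] = 100000000 · (9/10)^{9} = 387420489/10 ≈ 3.8742e+07.
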